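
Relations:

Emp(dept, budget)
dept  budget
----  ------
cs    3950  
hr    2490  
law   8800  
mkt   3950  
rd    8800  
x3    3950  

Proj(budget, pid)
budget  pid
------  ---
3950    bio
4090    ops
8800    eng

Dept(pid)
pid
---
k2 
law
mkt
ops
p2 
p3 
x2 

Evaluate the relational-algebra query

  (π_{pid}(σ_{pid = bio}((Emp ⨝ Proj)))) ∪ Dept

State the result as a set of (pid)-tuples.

{bio, k2, law, mkt, ops, p2, p3, x2}

Natural join on budget: {(cs, 3950, bio), (law, 8800, eng), (mkt, 3950, bio), (rd, 8800, eng), (x3, 3950, bio)}
σ[pid = bio]: keep tuples satisfying pid = bio → {(cs, 3950, bio), (mkt, 3950, bio), (x3, 3950, bio)}
Keep only column(s) pid (2 duplicate(s) eliminated): {bio}
Taking the union: {bio, k2, law, mkt, ops, p2, p3, x2}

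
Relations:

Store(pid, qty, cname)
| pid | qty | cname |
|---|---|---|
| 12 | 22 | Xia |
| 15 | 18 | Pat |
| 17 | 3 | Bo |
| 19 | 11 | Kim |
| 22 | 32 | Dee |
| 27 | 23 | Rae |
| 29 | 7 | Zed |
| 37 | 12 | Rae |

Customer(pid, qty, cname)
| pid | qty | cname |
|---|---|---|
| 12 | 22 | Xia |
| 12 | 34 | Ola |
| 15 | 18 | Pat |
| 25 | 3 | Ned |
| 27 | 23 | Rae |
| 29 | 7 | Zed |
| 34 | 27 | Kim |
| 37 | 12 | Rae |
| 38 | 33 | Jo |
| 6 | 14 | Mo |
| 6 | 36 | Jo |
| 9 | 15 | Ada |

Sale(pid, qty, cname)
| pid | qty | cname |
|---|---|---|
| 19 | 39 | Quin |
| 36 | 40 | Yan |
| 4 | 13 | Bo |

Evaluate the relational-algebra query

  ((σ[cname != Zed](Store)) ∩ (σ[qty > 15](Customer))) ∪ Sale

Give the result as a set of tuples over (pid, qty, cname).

{(12, 22, Xia), (15, 18, Pat), (19, 39, Quin), (27, 23, Rae), (36, 40, Yan), (4, 13, Bo)}

σ[cname != Zed]: keep tuples satisfying cname != Zed → {(12, 22, Xia), (15, 18, Pat), (17, 3, Bo), (19, 11, Kim), (22, 32, Dee), (27, 23, Rae), (37, 12, Rae)}
σ[qty > 15]: keep tuples satisfying qty > 15 → {(12, 22, Xia), (12, 34, Ola), (15, 18, Pat), (27, 23, Rae), (34, 27, Kim), (38, 33, Jo), (6, 36, Jo)}
Set intersection of the two operands is {(12, 22, Xia), (15, 18, Pat), (27, 23, Rae)}.
Set union of the two operands is {(12, 22, Xia), (15, 18, Pat), (19, 39, Quin), (27, 23, Rae), (36, 40, Yan), (4, 13, Bo)}.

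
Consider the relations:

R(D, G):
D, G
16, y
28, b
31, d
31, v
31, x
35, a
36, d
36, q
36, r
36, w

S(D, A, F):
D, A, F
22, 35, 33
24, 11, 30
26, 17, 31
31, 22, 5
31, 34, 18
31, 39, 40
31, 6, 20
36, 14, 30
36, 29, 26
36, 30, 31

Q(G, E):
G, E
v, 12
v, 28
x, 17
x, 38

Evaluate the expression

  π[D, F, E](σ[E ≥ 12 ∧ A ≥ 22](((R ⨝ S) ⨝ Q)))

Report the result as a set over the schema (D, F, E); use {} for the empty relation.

{(31, 18, 12), (31, 18, 17), (31, 18, 28), (31, 18, 38), (31, 40, 12), (31, 40, 17), (31, 40, 28), (31, 40, 38), (31, 5, 12), (31, 5, 17), (31, 5, 28), (31, 5, 38)}

Natural join on D: {(31, d, 22, 5), (31, d, 34, 18), (31, d, 39, 40), (31, d, 6, 20), (31, v, 22, 5), (31, v, 34, 18), (31, v, 39, 40), (31, v, 6, 20), (31, x, 22, 5), (31, x, 34, 18), (31, x, 39, 40), (31, x, 6, 20), (36, d, 14, 30), (36, d, 29, 26), (36, d, 30, 31), (36, q, 14, 30), (36, q, 29, 26), (36, q, 30, 31), (36, r, 14, 30), (36, r, 29, 26), (36, r, 30, 31), (36, w, 14, 30), (36, w, 29, 26), (36, w, 30, 31)}
Natural join on G: {(31, v, 22, 5, 12), (31, v, 22, 5, 28), (31, v, 34, 18, 12), (31, v, 34, 18, 28), (31, v, 39, 40, 12), (31, v, 39, 40, 28), (31, v, 6, 20, 12), (31, v, 6, 20, 28), (31, x, 22, 5, 17), (31, x, 22, 5, 38), (31, x, 34, 18, 17), (31, x, 34, 18, 38), (31, x, 39, 40, 17), (31, x, 39, 40, 38), (31, x, 6, 20, 17), (31, x, 6, 20, 38)}
σ[E ≥ 12 ∧ A ≥ 22]: keep tuples satisfying E ≥ 12 ∧ A ≥ 22 → {(31, v, 22, 5, 12), (31, v, 22, 5, 28), (31, v, 34, 18, 12), (31, v, 34, 18, 28), (31, v, 39, 40, 12), (31, v, 39, 40, 28), (31, x, 22, 5, 17), (31, x, 22, 5, 38), (31, x, 34, 18, 17), (31, x, 34, 18, 38), (31, x, 39, 40, 17), (31, x, 39, 40, 38)}
π[D, F, E]: project onto (D, F, E) → {(31, 18, 12), (31, 18, 17), (31, 18, 28), (31, 18, 38), (31, 40, 12), (31, 40, 17), (31, 40, 28), (31, 40, 38), (31, 5, 12), (31, 5, 17), (31, 5, 28), (31, 5, 38)}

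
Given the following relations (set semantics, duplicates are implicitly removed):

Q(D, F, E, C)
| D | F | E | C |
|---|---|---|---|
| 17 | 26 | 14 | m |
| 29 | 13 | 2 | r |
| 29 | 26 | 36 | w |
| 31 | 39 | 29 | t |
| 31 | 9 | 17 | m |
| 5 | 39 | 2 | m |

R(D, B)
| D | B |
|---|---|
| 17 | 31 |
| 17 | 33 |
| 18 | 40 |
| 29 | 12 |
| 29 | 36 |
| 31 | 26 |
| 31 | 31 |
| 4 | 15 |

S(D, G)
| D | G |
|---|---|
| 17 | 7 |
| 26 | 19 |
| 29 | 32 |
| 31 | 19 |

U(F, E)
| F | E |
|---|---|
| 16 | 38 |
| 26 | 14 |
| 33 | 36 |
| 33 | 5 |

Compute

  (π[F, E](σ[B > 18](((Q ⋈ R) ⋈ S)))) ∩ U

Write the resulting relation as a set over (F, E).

{(26, 14)}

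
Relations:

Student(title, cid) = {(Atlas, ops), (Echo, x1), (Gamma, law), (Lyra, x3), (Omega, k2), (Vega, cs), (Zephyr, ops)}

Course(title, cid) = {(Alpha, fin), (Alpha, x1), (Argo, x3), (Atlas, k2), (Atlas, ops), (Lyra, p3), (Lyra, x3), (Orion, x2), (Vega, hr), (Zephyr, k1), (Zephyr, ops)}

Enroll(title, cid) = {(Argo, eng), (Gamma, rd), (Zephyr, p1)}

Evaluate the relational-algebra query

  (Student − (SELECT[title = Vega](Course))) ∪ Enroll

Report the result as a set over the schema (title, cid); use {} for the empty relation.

{(Argo, eng), (Atlas, ops), (Echo, x1), (Gamma, law), (Gamma, rd), (Lyra, x3), (Omega, k2), (Vega, cs), (Zephyr, ops), (Zephyr, p1)}

Apply σ_{title = Vega}; surviving tuples: {(Vega, hr)}
Set difference of the two operands is {(Atlas, ops), (Echo, x1), (Gamma, law), (Lyra, x3), (Omega, k2), (Vega, cs), (Zephyr, ops)}.
Set union of the two operands is {(Argo, eng), (Atlas, ops), (Echo, x1), (Gamma, law), (Gamma, rd), (Lyra, x3), (Omega, k2), (Vega, cs), (Zephyr, ops), (Zephyr, p1)}.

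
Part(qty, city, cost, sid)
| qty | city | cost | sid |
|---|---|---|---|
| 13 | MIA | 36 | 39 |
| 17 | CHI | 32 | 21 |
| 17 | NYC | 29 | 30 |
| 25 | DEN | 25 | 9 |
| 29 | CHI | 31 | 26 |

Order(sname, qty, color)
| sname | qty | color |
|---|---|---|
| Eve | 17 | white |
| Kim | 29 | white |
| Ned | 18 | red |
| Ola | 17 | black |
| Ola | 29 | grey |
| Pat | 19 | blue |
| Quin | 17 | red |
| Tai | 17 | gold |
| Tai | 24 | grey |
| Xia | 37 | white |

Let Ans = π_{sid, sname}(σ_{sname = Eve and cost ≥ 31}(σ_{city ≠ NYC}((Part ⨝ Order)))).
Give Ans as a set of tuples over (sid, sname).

{(21, Eve)}

Part ⋈ Order (natural join on qty): {(17, CHI, 32, 21, Eve, white), (17, CHI, 32, 21, Ola, black), (17, CHI, 32, 21, Quin, red), (17, CHI, 32, 21, Tai, gold), (17, NYC, 29, 30, Eve, white), (17, NYC, 29, 30, Ola, black), (17, NYC, 29, 30, Quin, red), (17, NYC, 29, 30, Tai, gold), (29, CHI, 31, 26, Kim, white), (29, CHI, 31, 26, Ola, grey)}
Filtering on city ≠ NYC leaves {(17, CHI, 32, 21, Eve, white), (17, CHI, 32, 21, Ola, black), (17, CHI, 32, 21, Quin, red), (17, CHI, 32, 21, Tai, gold), (29, CHI, 31, 26, Kim, white), (29, CHI, 31, 26, Ola, grey)}.
Filtering on sname = Eve and cost ≥ 31 leaves {(17, CHI, 32, 21, Eve, white)}.
Projecting to sid, sname: {(21, Eve)}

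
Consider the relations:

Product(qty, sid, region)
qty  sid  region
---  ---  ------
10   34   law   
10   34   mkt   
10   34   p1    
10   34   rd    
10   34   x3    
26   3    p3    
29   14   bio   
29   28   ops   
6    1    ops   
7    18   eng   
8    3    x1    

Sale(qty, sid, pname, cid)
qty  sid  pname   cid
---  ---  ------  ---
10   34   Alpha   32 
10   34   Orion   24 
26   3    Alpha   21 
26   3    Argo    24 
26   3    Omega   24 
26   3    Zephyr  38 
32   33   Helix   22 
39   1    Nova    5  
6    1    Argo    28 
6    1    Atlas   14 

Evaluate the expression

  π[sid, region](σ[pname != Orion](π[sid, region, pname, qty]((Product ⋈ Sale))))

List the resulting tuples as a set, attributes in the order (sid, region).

Product ⋈ Sale (natural join on qty, sid): {(10, 34, law, Alpha, 32), (10, 34, law, Orion, 24), (10, 34, mkt, Alpha, 32), (10, 34, mkt, Orion, 24), (10, 34, p1, Alpha, 32), (10, 34, p1, Orion, 24), (10, 34, rd, Alpha, 32), (10, 34, rd, Orion, 24), (10, 34, x3, Alpha, 32), (10, 34, x3, Orion, 24), (26, 3, p3, Alpha, 21), (26, 3, p3, Argo, 24), (26, 3, p3, Omega, 24), (26, 3, p3, Zephyr, 38), (6, 1, ops, Argo, 28), (6, 1, ops, Atlas, 14)}
Projecting to sid, region, pname, qty: {(1, ops, Argo, 6), (1, ops, Atlas, 6), (3, p3, Alpha, 26), (3, p3, Argo, 26), (3, p3, Omega, 26), (3, p3, Zephyr, 26), (34, law, Alpha, 10), (34, law, Orion, 10), (34, mkt, Alpha, 10), (34, mkt, Orion, 10), (34, p1, Alpha, 10), (34, p1, Orion, 10), (34, rd, Alpha, 10), (34, rd, Orion, 10), (34, x3, Alpha, 10), (34, x3, Orion, 10)}
Filtering on pname != Orion leaves {(1, ops, Argo, 6), (1, ops, Atlas, 6), (3, p3, Alpha, 26), (3, p3, Argo, 26), (3, p3, Omega, 26), (3, p3, Zephyr, 26), (34, law, Alpha, 10), (34, mkt, Alpha, 10), (34, p1, Alpha, 10), (34, rd, Alpha, 10), (34, x3, Alpha, 10)}.
Projecting to sid, region (4 duplicate(s) eliminated): {(1, ops), (3, p3), (34, law), (34, mkt), (34, p1), (34, rd), (34, x3)}

{(1, ops), (3, p3), (34, law), (34, mkt), (34, p1), (34, rd), (34, x3)}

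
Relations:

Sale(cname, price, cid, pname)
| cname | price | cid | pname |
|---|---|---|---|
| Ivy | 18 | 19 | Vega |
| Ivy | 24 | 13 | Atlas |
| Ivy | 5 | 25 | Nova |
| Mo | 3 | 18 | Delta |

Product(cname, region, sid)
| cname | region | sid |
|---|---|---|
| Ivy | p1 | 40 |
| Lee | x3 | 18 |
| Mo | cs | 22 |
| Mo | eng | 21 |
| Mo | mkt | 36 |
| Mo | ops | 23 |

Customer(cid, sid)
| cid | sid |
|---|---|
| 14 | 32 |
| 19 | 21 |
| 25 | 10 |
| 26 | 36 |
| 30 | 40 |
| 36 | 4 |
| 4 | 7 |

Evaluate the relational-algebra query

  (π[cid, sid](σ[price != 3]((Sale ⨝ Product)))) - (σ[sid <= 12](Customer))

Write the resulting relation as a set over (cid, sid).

{(13, 40), (19, 40), (25, 40)}

Natural join on cname: {(Ivy, 18, 19, Vega, p1, 40), (Ivy, 24, 13, Atlas, p1, 40), (Ivy, 5, 25, Nova, p1, 40), (Mo, 3, 18, Delta, cs, 22), (Mo, 3, 18, Delta, eng, 21), (Mo, 3, 18, Delta, mkt, 36), (Mo, 3, 18, Delta, ops, 23)}
Selection price != 3: {(Ivy, 18, 19, Vega, p1, 40), (Ivy, 24, 13, Atlas, p1, 40), (Ivy, 5, 25, Nova, p1, 40)}
π_{cid, sid} gives {(13, 40), (19, 40), (25, 40)}.
Selection sid <= 12: {(25, 10), (36, 4), (4, 7)}
Difference: {(13, 40), (19, 40), (25, 40)} with {(25, 10), (36, 4), (4, 7)} → {(13, 40), (19, 40), (25, 40)}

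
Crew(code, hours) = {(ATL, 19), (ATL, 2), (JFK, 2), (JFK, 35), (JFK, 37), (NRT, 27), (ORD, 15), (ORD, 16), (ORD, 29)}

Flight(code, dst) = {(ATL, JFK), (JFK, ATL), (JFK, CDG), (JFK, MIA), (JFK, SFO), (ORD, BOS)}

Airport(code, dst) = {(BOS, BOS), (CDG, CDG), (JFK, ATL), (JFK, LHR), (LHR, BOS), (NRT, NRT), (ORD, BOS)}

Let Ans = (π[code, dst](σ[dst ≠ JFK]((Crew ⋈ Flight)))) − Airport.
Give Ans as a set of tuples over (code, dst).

{(JFK, CDG), (JFK, MIA), (JFK, SFO)}

Natural join on code: {(ATL, 19, JFK), (ATL, 2, JFK), (JFK, 2, ATL), (JFK, 2, CDG), (JFK, 2, MIA), (JFK, 2, SFO), (JFK, 35, ATL), (JFK, 35, CDG), (JFK, 35, MIA), (JFK, 35, SFO), (JFK, 37, ATL), (JFK, 37, CDG), (JFK, 37, MIA), (JFK, 37, SFO), (ORD, 15, BOS), (ORD, 16, BOS), (ORD, 29, BOS)}
Apply σ_{dst ≠ JFK}; surviving tuples: {(JFK, 2, ATL), (JFK, 2, CDG), (JFK, 2, MIA), (JFK, 2, SFO), (JFK, 35, ATL), (JFK, 35, CDG), (JFK, 35, MIA), (JFK, 35, SFO), (JFK, 37, ATL), (JFK, 37, CDG), (JFK, 37, MIA), (JFK, 37, SFO), (ORD, 15, BOS), (ORD, 16, BOS), (ORD, 29, BOS)}
Keep only column(s) code, dst (10 duplicate(s) eliminated): {(JFK, ATL), (JFK, CDG), (JFK, MIA), (JFK, SFO), (ORD, BOS)}
Difference: {(JFK, ATL), (JFK, CDG), (JFK, MIA), (JFK, SFO), (ORD, BOS)} with {(BOS, BOS), (CDG, CDG), (JFK, ATL), (JFK, LHR), (LHR, BOS), (NRT, NRT), (ORD, BOS)} → {(JFK, CDG), (JFK, MIA), (JFK, SFO)}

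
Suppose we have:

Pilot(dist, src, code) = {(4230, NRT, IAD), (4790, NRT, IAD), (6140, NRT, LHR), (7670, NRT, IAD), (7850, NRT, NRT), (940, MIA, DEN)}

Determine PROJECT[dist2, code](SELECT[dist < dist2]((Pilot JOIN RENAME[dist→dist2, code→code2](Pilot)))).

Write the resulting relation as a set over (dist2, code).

ρ[dist→dist2, code→code2]: schema becomes (dist2, src, code2); tuples unchanged.
Pilot ⋈ RENAME[dist→dist2, code→code2](Pilot) (natural join on src): {(4230, NRT, IAD, 4230, IAD), (4230, NRT, IAD, 4790, IAD), (4230, NRT, IAD, 6140, LHR), (4230, NRT, IAD, 7670, IAD), (4230, NRT, IAD, 7850, NRT), (4790, NRT, IAD, 4230, IAD), (4790, NRT, IAD, 4790, IAD), (4790, NRT, IAD, 6140, LHR), (4790, NRT, IAD, 7670, IAD), (4790, NRT, IAD, 7850, NRT), (6140, NRT, LHR, 4230, IAD), (6140, NRT, LHR, 4790, IAD), (6140, NRT, LHR, 6140, LHR), (6140, NRT, LHR, 7670, IAD), (6140, NRT, LHR, 7850, NRT), (7670, NRT, IAD, 4230, IAD), (7670, NRT, IAD, 4790, IAD), (7670, NRT, IAD, 6140, LHR), (7670, NRT, IAD, 7670, IAD), (7670, NRT, IAD, 7850, NRT), (7850, NRT, NRT, 4230, IAD), (7850, NRT, NRT, 4790, IAD), (7850, NRT, NRT, 6140, LHR), (7850, NRT, NRT, 7670, IAD), (7850, NRT, NRT, 7850, NRT), (940, MIA, DEN, 940, DEN)}
Selection dist < dist2: {(4230, NRT, IAD, 4790, IAD), (4230, NRT, IAD, 6140, LHR), (4230, NRT, IAD, 7670, IAD), (4230, NRT, IAD, 7850, NRT), (4790, NRT, IAD, 6140, LHR), (4790, NRT, IAD, 7670, IAD), (4790, NRT, IAD, 7850, NRT), (6140, NRT, LHR, 7670, IAD), (6140, NRT, LHR, 7850, NRT), (7670, NRT, IAD, 7850, NRT)}
Projecting to dist2, code (4 duplicate(s) eliminated): {(4790, IAD), (6140, IAD), (7670, IAD), (7670, LHR), (7850, IAD), (7850, LHR)}

{(4790, IAD), (6140, IAD), (7670, IAD), (7670, LHR), (7850, IAD), (7850, LHR)}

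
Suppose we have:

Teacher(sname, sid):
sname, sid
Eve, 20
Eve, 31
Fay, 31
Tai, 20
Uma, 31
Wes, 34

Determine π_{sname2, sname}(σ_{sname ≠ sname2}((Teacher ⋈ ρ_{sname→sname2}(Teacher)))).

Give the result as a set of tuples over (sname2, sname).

{(Eve, Fay), (Eve, Tai), (Eve, Uma), (Fay, Eve), (Fay, Uma), (Tai, Eve), (Uma, Eve), (Uma, Fay)}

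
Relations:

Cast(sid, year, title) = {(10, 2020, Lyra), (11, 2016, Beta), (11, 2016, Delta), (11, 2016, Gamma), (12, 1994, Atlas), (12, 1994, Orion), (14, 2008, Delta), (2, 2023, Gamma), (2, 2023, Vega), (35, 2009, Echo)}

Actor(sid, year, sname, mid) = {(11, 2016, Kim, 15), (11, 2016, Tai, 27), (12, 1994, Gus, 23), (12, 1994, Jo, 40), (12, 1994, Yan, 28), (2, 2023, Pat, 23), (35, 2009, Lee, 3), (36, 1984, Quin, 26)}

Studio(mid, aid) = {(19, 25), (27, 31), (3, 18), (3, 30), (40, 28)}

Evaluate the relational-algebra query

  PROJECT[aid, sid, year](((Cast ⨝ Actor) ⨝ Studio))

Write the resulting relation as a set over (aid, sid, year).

Cast ⋈ Actor (natural join on sid, year): {(11, 2016, Beta, Kim, 15), (11, 2016, Beta, Tai, 27), (11, 2016, Delta, Kim, 15), (11, 2016, Delta, Tai, 27), (11, 2016, Gamma, Kim, 15), (11, 2016, Gamma, Tai, 27), (12, 1994, Atlas, Gus, 23), (12, 1994, Atlas, Jo, 40), (12, 1994, Atlas, Yan, 28), (12, 1994, Orion, Gus, 23), (12, 1994, Orion, Jo, 40), (12, 1994, Orion, Yan, 28), (2, 2023, Gamma, Pat, 23), (2, 2023, Vega, Pat, 23), (35, 2009, Echo, Lee, 3)}
(Cast ⨝ Actor) ⋈ Studio (natural join on mid): {(11, 2016, Beta, Tai, 27, 31), (11, 2016, Delta, Tai, 27, 31), (11, 2016, Gamma, Tai, 27, 31), (12, 1994, Atlas, Jo, 40, 28), (12, 1994, Orion, Jo, 40, 28), (35, 2009, Echo, Lee, 3, 18), (35, 2009, Echo, Lee, 3, 30)}
Keep only column(s) aid, sid, year (3 duplicate(s) eliminated): {(18, 35, 2009), (28, 12, 1994), (30, 35, 2009), (31, 11, 2016)}

{(18, 35, 2009), (28, 12, 1994), (30, 35, 2009), (31, 11, 2016)}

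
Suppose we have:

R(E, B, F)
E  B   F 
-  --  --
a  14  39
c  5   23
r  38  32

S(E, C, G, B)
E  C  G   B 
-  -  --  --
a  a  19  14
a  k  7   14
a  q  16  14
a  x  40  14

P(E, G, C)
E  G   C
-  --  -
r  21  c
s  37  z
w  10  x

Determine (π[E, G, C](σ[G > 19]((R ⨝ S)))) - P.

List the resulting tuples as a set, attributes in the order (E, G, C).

{(a, 40, x)}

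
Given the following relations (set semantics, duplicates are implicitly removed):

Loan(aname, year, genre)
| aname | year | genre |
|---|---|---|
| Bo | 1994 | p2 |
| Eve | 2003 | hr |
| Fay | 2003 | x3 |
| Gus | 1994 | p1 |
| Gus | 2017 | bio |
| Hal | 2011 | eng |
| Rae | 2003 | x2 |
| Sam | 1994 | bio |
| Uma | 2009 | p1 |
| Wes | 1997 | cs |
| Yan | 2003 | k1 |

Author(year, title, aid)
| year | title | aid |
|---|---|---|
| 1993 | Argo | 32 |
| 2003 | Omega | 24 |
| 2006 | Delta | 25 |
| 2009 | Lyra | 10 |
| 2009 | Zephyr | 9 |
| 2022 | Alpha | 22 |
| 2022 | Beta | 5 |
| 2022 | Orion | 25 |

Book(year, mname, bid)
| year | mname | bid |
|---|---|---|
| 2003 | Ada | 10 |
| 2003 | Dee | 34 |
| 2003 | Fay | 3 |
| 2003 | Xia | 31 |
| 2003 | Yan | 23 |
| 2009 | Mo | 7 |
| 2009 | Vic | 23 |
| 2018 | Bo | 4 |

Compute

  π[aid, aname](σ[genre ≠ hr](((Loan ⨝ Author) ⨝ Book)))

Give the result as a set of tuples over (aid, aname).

{(10, Uma), (24, Fay), (24, Rae), (24, Yan), (9, Uma)}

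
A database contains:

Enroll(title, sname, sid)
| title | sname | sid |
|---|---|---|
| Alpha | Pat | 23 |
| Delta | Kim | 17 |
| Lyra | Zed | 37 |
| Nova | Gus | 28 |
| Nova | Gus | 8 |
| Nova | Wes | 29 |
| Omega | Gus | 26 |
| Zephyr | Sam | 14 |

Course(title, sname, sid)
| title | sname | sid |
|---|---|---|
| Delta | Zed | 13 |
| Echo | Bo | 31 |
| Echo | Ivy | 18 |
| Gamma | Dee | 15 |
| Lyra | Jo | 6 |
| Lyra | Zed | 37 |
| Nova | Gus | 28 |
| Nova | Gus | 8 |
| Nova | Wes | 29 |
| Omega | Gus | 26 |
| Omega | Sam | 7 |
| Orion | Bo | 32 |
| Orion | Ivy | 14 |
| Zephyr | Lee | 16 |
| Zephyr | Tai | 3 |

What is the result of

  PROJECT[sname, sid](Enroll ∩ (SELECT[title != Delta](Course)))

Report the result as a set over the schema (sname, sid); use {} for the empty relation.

σ[title != Delta]: keep tuples satisfying title != Delta → {(Echo, Bo, 31), (Echo, Ivy, 18), (Gamma, Dee, 15), (Lyra, Jo, 6), (Lyra, Zed, 37), (Nova, Gus, 28), (Nova, Gus, 8), (Nova, Wes, 29), (Omega, Gus, 26), (Omega, Sam, 7), (Orion, Bo, 32), (Orion, Ivy, 14), (Zephyr, Lee, 16), (Zephyr, Tai, 3)}
Taking the intersection: {(Lyra, Zed, 37), (Nova, Gus, 28), (Nova, Gus, 8), (Nova, Wes, 29), (Omega, Gus, 26)}
Keep only column(s) sname, sid: {(Gus, 26), (Gus, 28), (Gus, 8), (Wes, 29), (Zed, 37)}

{(Gus, 26), (Gus, 28), (Gus, 8), (Wes, 29), (Zed, 37)}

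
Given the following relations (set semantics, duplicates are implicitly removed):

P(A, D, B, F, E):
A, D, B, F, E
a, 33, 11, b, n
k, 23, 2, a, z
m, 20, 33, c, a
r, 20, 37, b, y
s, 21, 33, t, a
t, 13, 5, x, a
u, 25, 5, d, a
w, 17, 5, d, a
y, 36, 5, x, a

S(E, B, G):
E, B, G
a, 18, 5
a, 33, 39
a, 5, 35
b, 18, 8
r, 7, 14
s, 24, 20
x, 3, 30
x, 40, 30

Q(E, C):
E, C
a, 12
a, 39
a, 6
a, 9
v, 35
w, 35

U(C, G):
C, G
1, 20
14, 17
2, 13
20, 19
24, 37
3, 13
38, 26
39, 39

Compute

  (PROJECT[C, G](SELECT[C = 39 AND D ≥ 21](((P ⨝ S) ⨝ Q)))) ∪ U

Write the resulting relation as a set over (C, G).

P ⋈ S (natural join on B, E): {(m, 20, 33, c, a, 39), (s, 21, 33, t, a, 39), (t, 13, 5, x, a, 35), (u, 25, 5, d, a, 35), (w, 17, 5, d, a, 35), (y, 36, 5, x, a, 35)}
(P ⨝ S) ⋈ Q (natural join on E): {(m, 20, 33, c, a, 39, 12), (m, 20, 33, c, a, 39, 39), (m, 20, 33, c, a, 39, 6), (m, 20, 33, c, a, 39, 9), (s, 21, 33, t, a, 39, 12), (s, 21, 33, t, a, 39, 39), (s, 21, 33, t, a, 39, 6), (s, 21, 33, t, a, 39, 9), (t, 13, 5, x, a, 35, 12), (t, 13, 5, x, a, 35, 39), (t, 13, 5, x, a, 35, 6), (t, 13, 5, x, a, 35, 9), (u, 25, 5, d, a, 35, 12), (u, 25, 5, d, a, 35, 39), (u, 25, 5, d, a, 35, 6), (u, 25, 5, d, a, 35, 9), (w, 17, 5, d, a, 35, 12), (w, 17, 5, d, a, 35, 39), (w, 17, 5, d, a, 35, 6), (w, 17, 5, d, a, 35, 9), (y, 36, 5, x, a, 35, 12), (y, 36, 5, x, a, 35, 39), (y, 36, 5, x, a, 35, 6), (y, 36, 5, x, a, 35, 9)}
Apply σ_{C = 39 AND D ≥ 21}; surviving tuples: {(s, 21, 33, t, a, 39, 39), (u, 25, 5, d, a, 35, 39), (y, 36, 5, x, a, 35, 39)}
Keep only column(s) C, G (1 duplicate(s) eliminated): {(39, 35), (39, 39)}
Union: {(39, 35), (39, 39)} with {(1, 20), (14, 17), (2, 13), (20, 19), (24, 37), (3, 13), (38, 26), (39, 39)} → {(1, 20), (14, 17), (2, 13), (20, 19), (24, 37), (3, 13), (38, 26), (39, 35), (39, 39)}

{(1, 20), (14, 17), (2, 13), (20, 19), (24, 37), (3, 13), (38, 26), (39, 35), (39, 39)}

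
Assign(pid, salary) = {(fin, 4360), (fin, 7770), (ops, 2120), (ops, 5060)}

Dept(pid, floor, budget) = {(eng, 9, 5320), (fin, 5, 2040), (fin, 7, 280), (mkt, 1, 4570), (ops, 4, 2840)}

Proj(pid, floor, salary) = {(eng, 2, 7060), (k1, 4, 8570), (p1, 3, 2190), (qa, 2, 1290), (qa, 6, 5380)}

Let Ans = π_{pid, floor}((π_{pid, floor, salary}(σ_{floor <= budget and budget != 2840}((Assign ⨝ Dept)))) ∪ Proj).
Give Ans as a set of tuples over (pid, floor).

{(eng, 2), (fin, 5), (fin, 7), (k1, 4), (p1, 3), (qa, 2), (qa, 6)}

Natural join on pid: {(fin, 4360, 5, 2040), (fin, 4360, 7, 280), (fin, 7770, 5, 2040), (fin, 7770, 7, 280), (ops, 2120, 4, 2840), (ops, 5060, 4, 2840)}
σ[floor <= budget and budget != 2840]: keep tuples satisfying floor <= budget and budget != 2840 → {(fin, 4360, 5, 2040), (fin, 4360, 7, 280), (fin, 7770, 5, 2040), (fin, 7770, 7, 280)}
Keep only column(s) pid, floor, salary: {(fin, 5, 4360), (fin, 5, 7770), (fin, 7, 4360), (fin, 7, 7770)}
Taking the union: {(eng, 2, 7060), (fin, 5, 4360), (fin, 5, 7770), (fin, 7, 4360), (fin, 7, 7770), (k1, 4, 8570), (p1, 3, 2190), (qa, 2, 1290), (qa, 6, 5380)}
Keep only column(s) pid, floor (2 duplicate(s) eliminated): {(eng, 2), (fin, 5), (fin, 7), (k1, 4), (p1, 3), (qa, 2), (qa, 6)}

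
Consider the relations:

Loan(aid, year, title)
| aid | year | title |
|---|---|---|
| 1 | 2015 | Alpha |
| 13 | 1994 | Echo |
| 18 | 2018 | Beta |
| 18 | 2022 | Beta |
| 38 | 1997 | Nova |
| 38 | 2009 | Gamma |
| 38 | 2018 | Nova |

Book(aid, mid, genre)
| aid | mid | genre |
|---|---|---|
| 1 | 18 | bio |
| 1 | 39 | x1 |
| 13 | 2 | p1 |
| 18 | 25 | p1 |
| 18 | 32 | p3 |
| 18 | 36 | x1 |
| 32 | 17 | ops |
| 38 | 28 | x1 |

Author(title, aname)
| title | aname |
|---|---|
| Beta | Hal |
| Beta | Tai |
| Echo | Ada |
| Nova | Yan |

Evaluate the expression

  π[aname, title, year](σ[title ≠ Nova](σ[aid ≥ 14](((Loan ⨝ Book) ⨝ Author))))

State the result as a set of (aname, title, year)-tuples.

Joining Loan and Book on aid yields {(1, 2015, Alpha, 18, bio), (1, 2015, Alpha, 39, x1), (13, 1994, Echo, 2, p1), (18, 2018, Beta, 25, p1), (18, 2018, Beta, 32, p3), (18, 2018, Beta, 36, x1), (18, 2022, Beta, 25, p1), (18, 2022, Beta, 32, p3), (18, 2022, Beta, 36, x1), (38, 1997, Nova, 28, x1), (38, 2009, Gamma, 28, x1), (38, 2018, Nova, 28, x1)}.
Joining (Loan ⨝ Book) and Author on title yields {(13, 1994, Echo, 2, p1, Ada), (18, 2018, Beta, 25, p1, Hal), (18, 2018, Beta, 25, p1, Tai), (18, 2018, Beta, 32, p3, Hal), (18, 2018, Beta, 32, p3, Tai), (18, 2018, Beta, 36, x1, Hal), (18, 2018, Beta, 36, x1, Tai), (18, 2022, Beta, 25, p1, Hal), (18, 2022, Beta, 25, p1, Tai), (18, 2022, Beta, 32, p3, Hal), (18, 2022, Beta, 32, p3, Tai), (18, 2022, Beta, 36, x1, Hal), (18, 2022, Beta, 36, x1, Tai), (38, 1997, Nova, 28, x1, Yan), (38, 2018, Nova, 28, x1, Yan)}.
Filtering on aid ≥ 14 leaves {(18, 2018, Beta, 25, p1, Hal), (18, 2018, Beta, 25, p1, Tai), (18, 2018, Beta, 32, p3, Hal), (18, 2018, Beta, 32, p3, Tai), (18, 2018, Beta, 36, x1, Hal), (18, 2018, Beta, 36, x1, Tai), (18, 2022, Beta, 25, p1, Hal), (18, 2022, Beta, 25, p1, Tai), (18, 2022, Beta, 32, p3, Hal), (18, 2022, Beta, 32, p3, Tai), (18, 2022, Beta, 36, x1, Hal), (18, 2022, Beta, 36, x1, Tai), (38, 1997, Nova, 28, x1, Yan), (38, 2018, Nova, 28, x1, Yan)}.
Filtering on title ≠ Nova leaves {(18, 2018, Beta, 25, p1, Hal), (18, 2018, Beta, 25, p1, Tai), (18, 2018, Beta, 32, p3, Hal), (18, 2018, Beta, 32, p3, Tai), (18, 2018, Beta, 36, x1, Hal), (18, 2018, Beta, 36, x1, Tai), (18, 2022, Beta, 25, p1, Hal), (18, 2022, Beta, 25, p1, Tai), (18, 2022, Beta, 32, p3, Hal), (18, 2022, Beta, 32, p3, Tai), (18, 2022, Beta, 36, x1, Hal), (18, 2022, Beta, 36, x1, Tai)}.
π_{aname, title, year} gives {(Hal, Beta, 2018), (Hal, Beta, 2022), (Tai, Beta, 2018), (Tai, Beta, 2022)} (8 duplicate(s) eliminated).

{(Hal, Beta, 2018), (Hal, Beta, 2022), (Tai, Beta, 2018), (Tai, Beta, 2022)}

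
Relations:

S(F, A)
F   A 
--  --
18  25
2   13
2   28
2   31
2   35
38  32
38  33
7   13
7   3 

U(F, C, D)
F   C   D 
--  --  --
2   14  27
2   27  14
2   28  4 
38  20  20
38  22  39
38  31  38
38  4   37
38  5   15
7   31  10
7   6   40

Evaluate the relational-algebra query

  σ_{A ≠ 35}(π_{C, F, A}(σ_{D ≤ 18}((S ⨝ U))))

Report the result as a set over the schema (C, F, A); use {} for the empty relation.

{(27, 2, 13), (27, 2, 28), (27, 2, 31), (28, 2, 13), (28, 2, 28), (28, 2, 31), (31, 7, 13), (31, 7, 3), (5, 38, 32), (5, 38, 33)}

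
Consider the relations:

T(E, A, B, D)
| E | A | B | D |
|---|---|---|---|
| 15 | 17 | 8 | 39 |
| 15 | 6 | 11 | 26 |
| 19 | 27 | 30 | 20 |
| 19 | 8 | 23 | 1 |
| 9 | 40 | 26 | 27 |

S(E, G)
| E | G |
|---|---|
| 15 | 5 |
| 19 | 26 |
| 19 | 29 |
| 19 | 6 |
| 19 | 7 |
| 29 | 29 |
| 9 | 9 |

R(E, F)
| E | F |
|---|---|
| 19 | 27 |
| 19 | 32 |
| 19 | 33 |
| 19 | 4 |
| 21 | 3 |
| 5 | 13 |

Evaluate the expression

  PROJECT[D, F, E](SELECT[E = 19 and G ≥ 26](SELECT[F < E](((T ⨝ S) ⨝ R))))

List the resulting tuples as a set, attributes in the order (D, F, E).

{(1, 4, 19), (20, 4, 19)}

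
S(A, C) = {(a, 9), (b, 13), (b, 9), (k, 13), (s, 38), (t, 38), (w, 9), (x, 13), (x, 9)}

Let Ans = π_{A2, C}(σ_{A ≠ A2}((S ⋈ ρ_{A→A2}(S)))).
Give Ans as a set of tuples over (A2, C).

{(a, 9), (b, 13), (b, 9), (k, 13), (s, 38), (t, 38), (w, 9), (x, 13), (x, 9)}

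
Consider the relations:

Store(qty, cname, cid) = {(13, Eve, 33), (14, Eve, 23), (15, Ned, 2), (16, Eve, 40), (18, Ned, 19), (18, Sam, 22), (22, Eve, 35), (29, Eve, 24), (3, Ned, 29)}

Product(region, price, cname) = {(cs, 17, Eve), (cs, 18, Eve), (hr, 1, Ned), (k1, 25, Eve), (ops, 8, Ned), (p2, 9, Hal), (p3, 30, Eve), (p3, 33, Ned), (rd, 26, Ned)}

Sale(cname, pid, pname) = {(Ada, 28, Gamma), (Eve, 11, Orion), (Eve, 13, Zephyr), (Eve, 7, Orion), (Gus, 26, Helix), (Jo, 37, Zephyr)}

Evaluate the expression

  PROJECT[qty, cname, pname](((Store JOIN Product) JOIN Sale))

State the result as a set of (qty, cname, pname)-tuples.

{(13, Eve, Orion), (13, Eve, Zephyr), (14, Eve, Orion), (14, Eve, Zephyr), (16, Eve, Orion), (16, Eve, Zephyr), (22, Eve, Orion), (22, Eve, Zephyr), (29, Eve, Orion), (29, Eve, Zephyr)}

Natural join on cname: {(13, Eve, 33, cs, 17), (13, Eve, 33, cs, 18), (13, Eve, 33, k1, 25), (13, Eve, 33, p3, 30), (14, Eve, 23, cs, 17), (14, Eve, 23, cs, 18), (14, Eve, 23, k1, 25), (14, Eve, 23, p3, 30), (15, Ned, 2, hr, 1), (15, Ned, 2, ops, 8), (15, Ned, 2, p3, 33), (15, Ned, 2, rd, 26), (16, Eve, 40, cs, 17), (16, Eve, 40, cs, 18), (16, Eve, 40, k1, 25), (16, Eve, 40, p3, 30), (18, Ned, 19, hr, 1), (18, Ned, 19, ops, 8), (18, Ned, 19, p3, 33), (18, Ned, 19, rd, 26), (22, Eve, 35, cs, 17), (22, Eve, 35, cs, 18), (22, Eve, 35, k1, 25), (22, Eve, 35, p3, 30), (29, Eve, 24, cs, 17), (29, Eve, 24, cs, 18), (29, Eve, 24, k1, 25), (29, Eve, 24, p3, 30), (3, Ned, 29, hr, 1), (3, Ned, 29, ops, 8), (3, Ned, 29, p3, 33), (3, Ned, 29, rd, 26)}
Natural join on cname: {(13, Eve, 33, cs, 17, 11, Orion), (13, Eve, 33, cs, 17, 13, Zephyr), (13, Eve, 33, cs, 17, 7, Orion), (13, Eve, 33, cs, 18, 11, Orion), (13, Eve, 33, cs, 18, 13, Zephyr), (13, Eve, 33, cs, 18, 7, Orion), (13, Eve, 33, k1, 25, 11, Orion), (13, Eve, 33, k1, 25, 13, Zephyr), (13, Eve, 33, k1, 25, 7, Orion), (13, Eve, 33, p3, 30, 11, Orion), (13, Eve, 33, p3, 30, 13, Zephyr), (13, Eve, 33, p3, 30, 7, Orion), (14, Eve, 23, cs, 17, 11, Orion), (14, Eve, 23, cs, 17, 13, Zephyr), (14, Eve, 23, cs, 17, 7, Orion), (14, Eve, 23, cs, 18, 11, Orion), (14, Eve, 23, cs, 18, 13, Zephyr), (14, Eve, 23, cs, 18, 7, Orion), (14, Eve, 23, k1, 25, 11, Orion), (14, Eve, 23, k1, 25, 13, Zephyr), (14, Eve, 23, k1, 25, 7, Orion), (14, Eve, 23, p3, 30, 11, Orion), (14, Eve, 23, p3, 30, 13, Zephyr), (14, Eve, 23, p3, 30, 7, Orion), (16, Eve, 40, cs, 17, 11, Orion), (16, Eve, 40, cs, 17, 13, Zephyr), (16, Eve, 40, cs, 17, 7, Orion), (16, Eve, 40, cs, 18, 11, Orion), (16, Eve, 40, cs, 18, 13, Zephyr), (16, Eve, 40, cs, 18, 7, Orion), (16, Eve, 40, k1, 25, 11, Orion), (16, Eve, 40, k1, 25, 13, Zephyr), (16, Eve, 40, k1, 25, 7, Orion), (16, Eve, 40, p3, 30, 11, Orion), (16, Eve, 40, p3, 30, 13, Zephyr), (16, Eve, 40, p3, 30, 7, Orion), (22, Eve, 35, cs, 17, 11, Orion), (22, Eve, 35, cs, 17, 13, Zephyr), (22, Eve, 35, cs, 17, 7, Orion), (22, Eve, 35, cs, 18, 11, Orion), (22, Eve, 35, cs, 18, 13, Zephyr), (22, Eve, 35, cs, 18, 7, Orion), (22, Eve, 35, k1, 25, 11, Orion), (22, Eve, 35, k1, 25, 13, Zephyr), (22, Eve, 35, k1, 25, 7, Orion), (22, Eve, 35, p3, 30, 11, Orion), (22, Eve, 35, p3, 30, 13, Zephyr), (22, Eve, 35, p3, 30, 7, Orion), (29, Eve, 24, cs, 17, 11, Orion), (29, Eve, 24, cs, 17, 13, Zephyr), (29, Eve, 24, cs, 17, 7, Orion), (29, Eve, 24, cs, 18, 11, Orion), (29, Eve, 24, cs, 18, 13, Zephyr), (29, Eve, 24, cs, 18, 7, Orion), (29, Eve, 24, k1, 25, 11, Orion), (29, Eve, 24, k1, 25, 13, Zephyr), (29, Eve, 24, k1, 25, 7, Orion), (29, Eve, 24, p3, 30, 11, Orion), (29, Eve, 24, p3, 30, 13, Zephyr), (29, Eve, 24, p3, 30, 7, Orion)}
π[qty, cname, pname]: project onto (qty, cname, pname) (50 duplicate(s) eliminated) → {(13, Eve, Orion), (13, Eve, Zephyr), (14, Eve, Orion), (14, Eve, Zephyr), (16, Eve, Orion), (16, Eve, Zephyr), (22, Eve, Orion), (22, Eve, Zephyr), (29, Eve, Orion), (29, Eve, Zephyr)}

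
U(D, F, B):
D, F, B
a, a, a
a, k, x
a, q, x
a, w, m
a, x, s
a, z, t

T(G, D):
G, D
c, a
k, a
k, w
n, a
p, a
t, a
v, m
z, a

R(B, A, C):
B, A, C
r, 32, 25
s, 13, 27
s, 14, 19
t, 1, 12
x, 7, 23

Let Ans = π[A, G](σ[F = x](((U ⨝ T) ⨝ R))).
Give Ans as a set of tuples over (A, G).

{(13, c), (13, k), (13, n), (13, p), (13, t), (13, z), (14, c), (14, k), (14, n), (14, p), (14, t), (14, z)}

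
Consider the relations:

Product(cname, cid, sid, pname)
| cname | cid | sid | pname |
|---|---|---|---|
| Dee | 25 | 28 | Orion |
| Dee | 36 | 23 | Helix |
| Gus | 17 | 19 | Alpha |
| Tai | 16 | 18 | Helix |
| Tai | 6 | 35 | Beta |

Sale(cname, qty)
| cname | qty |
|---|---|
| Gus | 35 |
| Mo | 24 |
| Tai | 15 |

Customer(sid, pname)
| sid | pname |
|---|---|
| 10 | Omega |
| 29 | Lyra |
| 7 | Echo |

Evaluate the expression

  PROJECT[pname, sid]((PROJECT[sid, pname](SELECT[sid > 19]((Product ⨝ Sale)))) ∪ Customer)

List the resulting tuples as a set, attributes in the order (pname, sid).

{(Beta, 35), (Echo, 7), (Lyra, 29), (Omega, 10)}

Joining Product and Sale on cname yields {(Gus, 17, 19, Alpha, 35), (Tai, 16, 18, Helix, 15), (Tai, 6, 35, Beta, 15)}.
Selection sid > 19: {(Tai, 6, 35, Beta, 15)}
Keep only column(s) sid, pname: {(35, Beta)}
Taking the union: {(10, Omega), (29, Lyra), (35, Beta), (7, Echo)}
Keep only column(s) pname, sid: {(Beta, 35), (Echo, 7), (Lyra, 29), (Omega, 10)}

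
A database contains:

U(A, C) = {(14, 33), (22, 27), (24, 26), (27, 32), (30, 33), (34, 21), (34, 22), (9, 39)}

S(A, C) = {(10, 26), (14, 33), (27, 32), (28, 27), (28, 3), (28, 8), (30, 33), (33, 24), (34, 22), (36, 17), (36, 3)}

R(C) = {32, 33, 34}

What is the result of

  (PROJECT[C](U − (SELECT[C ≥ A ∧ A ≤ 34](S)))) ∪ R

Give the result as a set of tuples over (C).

{21, 22, 26, 27, 32, 33, 34, 39}

σ[C ≥ A ∧ A ≤ 34]: keep tuples satisfying C ≥ A ∧ A ≤ 34 → {(10, 26), (14, 33), (27, 32), (30, 33)}
Difference: {(14, 33), (22, 27), (24, 26), (27, 32), (30, 33), (34, 21), (34, 22), (9, 39)} with {(10, 26), (14, 33), (27, 32), (30, 33)} → {(22, 27), (24, 26), (34, 21), (34, 22), (9, 39)}
π[C]: project onto (C) → {21, 22, 26, 27, 39}
Union: {21, 22, 26, 27, 39} with {32, 33, 34} → {21, 22, 26, 27, 32, 33, 34, 39}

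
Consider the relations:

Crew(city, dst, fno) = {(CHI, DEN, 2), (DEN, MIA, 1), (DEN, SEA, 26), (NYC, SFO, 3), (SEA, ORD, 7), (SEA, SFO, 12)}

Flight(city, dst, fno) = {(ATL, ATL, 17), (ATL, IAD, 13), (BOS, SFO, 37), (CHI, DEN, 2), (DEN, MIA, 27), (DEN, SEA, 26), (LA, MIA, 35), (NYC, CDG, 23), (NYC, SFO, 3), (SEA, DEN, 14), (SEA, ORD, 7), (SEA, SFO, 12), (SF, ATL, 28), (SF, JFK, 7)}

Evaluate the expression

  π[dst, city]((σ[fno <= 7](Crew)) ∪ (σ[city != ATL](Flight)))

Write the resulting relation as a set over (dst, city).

{(ATL, SF), (CDG, NYC), (DEN, CHI), (DEN, SEA), (JFK, SF), (MIA, DEN), (MIA, LA), (ORD, SEA), (SEA, DEN), (SFO, BOS), (SFO, NYC), (SFO, SEA)}

Apply σ_{fno <= 7}; surviving tuples: {(CHI, DEN, 2), (DEN, MIA, 1), (NYC, SFO, 3), (SEA, ORD, 7)}
Apply σ_{city != ATL}; surviving tuples: {(BOS, SFO, 37), (CHI, DEN, 2), (DEN, MIA, 27), (DEN, SEA, 26), (LA, MIA, 35), (NYC, CDG, 23), (NYC, SFO, 3), (SEA, DEN, 14), (SEA, ORD, 7), (SEA, SFO, 12), (SF, ATL, 28), (SF, JFK, 7)}
Set union of the two operands is {(BOS, SFO, 37), (CHI, DEN, 2), (DEN, MIA, 1), (DEN, MIA, 27), (DEN, SEA, 26), (LA, MIA, 35), (NYC, CDG, 23), (NYC, SFO, 3), (SEA, DEN, 14), (SEA, ORD, 7), (SEA, SFO, 12), (SF, ATL, 28), (SF, JFK, 7)}.
Projecting to dst, city (1 duplicate(s) eliminated): {(ATL, SF), (CDG, NYC), (DEN, CHI), (DEN, SEA), (JFK, SF), (MIA, DEN), (MIA, LA), (ORD, SEA), (SEA, DEN), (SFO, BOS), (SFO, NYC), (SFO, SEA)}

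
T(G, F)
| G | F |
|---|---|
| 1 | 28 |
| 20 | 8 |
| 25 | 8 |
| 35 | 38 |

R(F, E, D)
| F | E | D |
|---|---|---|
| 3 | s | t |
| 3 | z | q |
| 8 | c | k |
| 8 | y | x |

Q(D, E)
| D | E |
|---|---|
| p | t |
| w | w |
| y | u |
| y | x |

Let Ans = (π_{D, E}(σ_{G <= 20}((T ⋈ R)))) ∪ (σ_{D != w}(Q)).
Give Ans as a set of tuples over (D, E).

T ⋈ R (natural join on F): {(20, 8, c, k), (20, 8, y, x), (25, 8, c, k), (25, 8, y, x)}
Filtering on G <= 20 leaves {(20, 8, c, k), (20, 8, y, x)}.
π_{D, E} gives {(k, c), (x, y)}.
Filtering on D != w leaves {(p, t), (y, u), (y, x)}.
Set union of the two operands is {(k, c), (p, t), (x, y), (y, u), (y, x)}.

{(k, c), (p, t), (x, y), (y, u), (y, x)}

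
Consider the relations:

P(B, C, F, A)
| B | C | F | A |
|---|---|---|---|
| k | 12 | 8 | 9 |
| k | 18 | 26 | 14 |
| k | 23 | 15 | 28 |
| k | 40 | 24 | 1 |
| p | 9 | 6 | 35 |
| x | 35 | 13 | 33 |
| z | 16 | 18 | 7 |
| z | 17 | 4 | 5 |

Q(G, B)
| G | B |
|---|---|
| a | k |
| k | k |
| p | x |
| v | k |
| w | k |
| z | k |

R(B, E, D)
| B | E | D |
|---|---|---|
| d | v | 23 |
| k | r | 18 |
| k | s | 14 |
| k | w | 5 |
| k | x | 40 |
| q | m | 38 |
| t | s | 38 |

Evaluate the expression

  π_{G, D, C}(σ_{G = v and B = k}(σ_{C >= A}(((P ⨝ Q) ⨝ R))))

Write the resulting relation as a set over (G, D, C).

{(v, 14, 12), (v, 14, 18), (v, 14, 40), (v, 18, 12), (v, 18, 18), (v, 18, 40), (v, 40, 12), (v, 40, 18), (v, 40, 40), (v, 5, 12), (v, 5, 18), (v, 5, 40)}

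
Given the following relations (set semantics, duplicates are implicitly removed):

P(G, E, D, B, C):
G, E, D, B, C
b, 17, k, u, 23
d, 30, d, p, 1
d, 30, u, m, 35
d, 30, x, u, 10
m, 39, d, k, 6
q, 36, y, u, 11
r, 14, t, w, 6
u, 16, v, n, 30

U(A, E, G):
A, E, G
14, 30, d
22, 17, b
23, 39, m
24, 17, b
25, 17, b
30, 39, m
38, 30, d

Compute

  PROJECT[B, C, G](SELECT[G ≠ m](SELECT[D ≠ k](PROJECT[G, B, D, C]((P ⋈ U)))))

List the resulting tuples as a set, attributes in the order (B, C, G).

Natural join on G, E: {(b, 17, k, u, 23, 22), (b, 17, k, u, 23, 24), (b, 17, k, u, 23, 25), (d, 30, d, p, 1, 14), (d, 30, d, p, 1, 38), (d, 30, u, m, 35, 14), (d, 30, u, m, 35, 38), (d, 30, x, u, 10, 14), (d, 30, x, u, 10, 38), (m, 39, d, k, 6, 23), (m, 39, d, k, 6, 30)}
π_{G, B, D, C} gives {(b, u, k, 23), (d, m, u, 35), (d, p, d, 1), (d, u, x, 10), (m, k, d, 6)} (6 duplicate(s) eliminated).
σ[D ≠ k]: keep tuples satisfying D ≠ k → {(d, m, u, 35), (d, p, d, 1), (d, u, x, 10), (m, k, d, 6)}
σ[G ≠ m]: keep tuples satisfying G ≠ m → {(d, m, u, 35), (d, p, d, 1), (d, u, x, 10)}
π_{B, C, G} gives {(m, 35, d), (p, 1, d), (u, 10, d)}.

{(m, 35, d), (p, 1, d), (u, 10, d)}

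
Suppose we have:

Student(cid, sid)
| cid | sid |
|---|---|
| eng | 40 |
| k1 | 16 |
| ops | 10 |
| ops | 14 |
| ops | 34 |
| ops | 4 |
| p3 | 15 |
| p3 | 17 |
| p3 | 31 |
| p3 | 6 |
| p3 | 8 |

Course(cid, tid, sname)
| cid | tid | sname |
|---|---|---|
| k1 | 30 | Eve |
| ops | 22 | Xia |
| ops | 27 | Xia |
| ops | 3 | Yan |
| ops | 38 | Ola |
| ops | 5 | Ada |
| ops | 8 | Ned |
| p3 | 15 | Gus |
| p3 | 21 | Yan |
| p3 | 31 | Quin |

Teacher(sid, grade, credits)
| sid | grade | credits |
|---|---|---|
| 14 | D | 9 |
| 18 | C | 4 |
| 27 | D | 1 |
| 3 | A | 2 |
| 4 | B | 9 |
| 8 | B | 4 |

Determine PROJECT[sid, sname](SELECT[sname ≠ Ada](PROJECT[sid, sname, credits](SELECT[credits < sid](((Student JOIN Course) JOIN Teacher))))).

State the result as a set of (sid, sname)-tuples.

Joining Student and Course on cid yields {(k1, 16, 30, Eve), (ops, 10, 22, Xia), (ops, 10, 27, Xia), (ops, 10, 3, Yan), (ops, 10, 38, Ola), (ops, 10, 5, Ada), (ops, 10, 8, Ned), (ops, 14, 22, Xia), (ops, 14, 27, Xia), (ops, 14, 3, Yan), (ops, 14, 38, Ola), (ops, 14, 5, Ada), (ops, 14, 8, Ned), (ops, 34, 22, Xia), (ops, 34, 27, Xia), (ops, 34, 3, Yan), (ops, 34, 38, Ola), (ops, 34, 5, Ada), (ops, 34, 8, Ned), (ops, 4, 22, Xia), (ops, 4, 27, Xia), (ops, 4, 3, Yan), (ops, 4, 38, Ola), (ops, 4, 5, Ada), (ops, 4, 8, Ned), (p3, 15, 15, Gus), (p3, 15, 21, Yan), (p3, 15, 31, Quin), (p3, 17, 15, Gus), (p3, 17, 21, Yan), (p3, 17, 31, Quin), (p3, 31, 15, Gus), (p3, 31, 21, Yan), (p3, 31, 31, Quin), (p3, 6, 15, Gus), (p3, 6, 21, Yan), (p3, 6, 31, Quin), (p3, 8, 15, Gus), (p3, 8, 21, Yan), (p3, 8, 31, Quin)}.
Joining (Student JOIN Course) and Teacher on sid yields {(ops, 14, 22, Xia, D, 9), (ops, 14, 27, Xia, D, 9), (ops, 14, 3, Yan, D, 9), (ops, 14, 38, Ola, D, 9), (ops, 14, 5, Ada, D, 9), (ops, 14, 8, Ned, D, 9), (ops, 4, 22, Xia, B, 9), (ops, 4, 27, Xia, B, 9), (ops, 4, 3, Yan, B, 9), (ops, 4, 38, Ola, B, 9), (ops, 4, 5, Ada, B, 9), (ops, 4, 8, Ned, B, 9), (p3, 8, 15, Gus, B, 4), (p3, 8, 21, Yan, B, 4), (p3, 8, 31, Quin, B, 4)}.
Apply σ_{credits < sid}; surviving tuples: {(ops, 14, 22, Xia, D, 9), (ops, 14, 27, Xia, D, 9), (ops, 14, 3, Yan, D, 9), (ops, 14, 38, Ola, D, 9), (ops, 14, 5, Ada, D, 9), (ops, 14, 8, Ned, D, 9), (p3, 8, 15, Gus, B, 4), (p3, 8, 21, Yan, B, 4), (p3, 8, 31, Quin, B, 4)}
Projecting to sid, sname, credits (1 duplicate(s) eliminated): {(14, Ada, 9), (14, Ned, 9), (14, Ola, 9), (14, Xia, 9), (14, Yan, 9), (8, Gus, 4), (8, Quin, 4), (8, Yan, 4)}
Apply σ_{sname ≠ Ada}; surviving tuples: {(14, Ned, 9), (14, Ola, 9), (14, Xia, 9), (14, Yan, 9), (8, Gus, 4), (8, Quin, 4), (8, Yan, 4)}
Projecting to sid, sname: {(14, Ned), (14, Ola), (14, Xia), (14, Yan), (8, Gus), (8, Quin), (8, Yan)}

{(14, Ned), (14, Ola), (14, Xia), (14, Yan), (8, Gus), (8, Quin), (8, Yan)}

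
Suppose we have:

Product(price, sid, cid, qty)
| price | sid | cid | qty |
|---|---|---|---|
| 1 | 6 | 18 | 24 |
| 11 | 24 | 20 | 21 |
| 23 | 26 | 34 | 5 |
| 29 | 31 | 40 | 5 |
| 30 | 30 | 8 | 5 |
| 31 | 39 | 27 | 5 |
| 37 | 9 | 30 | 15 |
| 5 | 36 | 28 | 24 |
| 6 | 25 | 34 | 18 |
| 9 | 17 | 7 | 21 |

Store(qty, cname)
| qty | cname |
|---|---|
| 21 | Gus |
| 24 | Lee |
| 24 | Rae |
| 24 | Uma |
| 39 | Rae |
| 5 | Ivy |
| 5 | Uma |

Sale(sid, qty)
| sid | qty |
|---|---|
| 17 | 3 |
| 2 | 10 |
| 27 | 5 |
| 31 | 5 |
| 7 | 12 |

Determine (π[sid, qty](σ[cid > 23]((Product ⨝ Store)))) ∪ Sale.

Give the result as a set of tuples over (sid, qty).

{(17, 3), (2, 10), (26, 5), (27, 5), (31, 5), (36, 24), (39, 5), (7, 12)}

Product ⋈ Store (natural join on qty): {(1, 6, 18, 24, Lee), (1, 6, 18, 24, Rae), (1, 6, 18, 24, Uma), (11, 24, 20, 21, Gus), (23, 26, 34, 5, Ivy), (23, 26, 34, 5, Uma), (29, 31, 40, 5, Ivy), (29, 31, 40, 5, Uma), (30, 30, 8, 5, Ivy), (30, 30, 8, 5, Uma), (31, 39, 27, 5, Ivy), (31, 39, 27, 5, Uma), (5, 36, 28, 24, Lee), (5, 36, 28, 24, Rae), (5, 36, 28, 24, Uma), (9, 17, 7, 21, Gus)}
Apply σ_{cid > 23}; surviving tuples: {(23, 26, 34, 5, Ivy), (23, 26, 34, 5, Uma), (29, 31, 40, 5, Ivy), (29, 31, 40, 5, Uma), (31, 39, 27, 5, Ivy), (31, 39, 27, 5, Uma), (5, 36, 28, 24, Lee), (5, 36, 28, 24, Rae), (5, 36, 28, 24, Uma)}
π_{sid, qty} gives {(26, 5), (31, 5), (36, 24), (39, 5)} (5 duplicate(s) eliminated).
Set union of the two operands is {(17, 3), (2, 10), (26, 5), (27, 5), (31, 5), (36, 24), (39, 5), (7, 12)}.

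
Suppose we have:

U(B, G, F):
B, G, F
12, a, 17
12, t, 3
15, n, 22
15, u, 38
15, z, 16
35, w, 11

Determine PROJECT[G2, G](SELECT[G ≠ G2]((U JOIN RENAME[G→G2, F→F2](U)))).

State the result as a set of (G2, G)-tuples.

{(a, t), (n, u), (n, z), (t, a), (u, n), (u, z), (z, n), (z, u)}

ρ[G→G2, F→F2]: schema becomes (B, G2, F2); tuples unchanged.
Natural join on B: {(12, a, 17, a, 17), (12, a, 17, t, 3), (12, t, 3, a, 17), (12, t, 3, t, 3), (15, n, 22, n, 22), (15, n, 22, u, 38), (15, n, 22, z, 16), (15, u, 38, n, 22), (15, u, 38, u, 38), (15, u, 38, z, 16), (15, z, 16, n, 22), (15, z, 16, u, 38), (15, z, 16, z, 16), (35, w, 11, w, 11)}
σ[G ≠ G2]: keep tuples satisfying G ≠ G2 → {(12, a, 17, t, 3), (12, t, 3, a, 17), (15, n, 22, u, 38), (15, n, 22, z, 16), (15, u, 38, n, 22), (15, u, 38, z, 16), (15, z, 16, n, 22), (15, z, 16, u, 38)}
Keep only column(s) G2, G: {(a, t), (n, u), (n, z), (t, a), (u, n), (u, z), (z, n), (z, u)}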